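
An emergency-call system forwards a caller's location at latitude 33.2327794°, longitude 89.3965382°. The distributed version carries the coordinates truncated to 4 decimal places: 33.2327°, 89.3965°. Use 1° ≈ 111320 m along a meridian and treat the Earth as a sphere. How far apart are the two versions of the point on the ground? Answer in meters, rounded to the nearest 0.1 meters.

Δlat = 33.2327794 − 33.2327 = +0.0000794°; Δlon = 89.3965382 − 89.3965 = +0.0000382°.
North–south shift: 0.0000794 × 111320 = 8.83881 m.
E–W at 33.2327°: 0.0000382° × 111320 × cos 33.2327° = 0.0000382 × 111320 × 0.8365 ≈ 3.55695 m.
Combined displacement = (8.83881² + 3.55695²)^½ ≈ 9.52766 m.

9.5 meters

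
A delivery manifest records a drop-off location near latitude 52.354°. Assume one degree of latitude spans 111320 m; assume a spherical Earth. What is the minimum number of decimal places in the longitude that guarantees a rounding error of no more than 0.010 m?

7 decimal places

At 52.354° one degree of longitude covers 111320 × cos 52.354° ≈ 111320 × 0.6108 ≈ 67992.1 m.
Rounding to N decimal places gives at most 0.5 × 10⁻ᴺ degrees of error, i.e. 0.5 × 10⁻ᴺ × 67992.1 m.
Setting 33996.1 × 10⁻ᴺ ≤ 0.010 gives 10ᴺ ≥ 3.4e+06, i.e. N ≥ 6.53.
N = 6 would give 0.034 m (too coarse); N = 7 gives 0.0034 m ≤ 0.010 m.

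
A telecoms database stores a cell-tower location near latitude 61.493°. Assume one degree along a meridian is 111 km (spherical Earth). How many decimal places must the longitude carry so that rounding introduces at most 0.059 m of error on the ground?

6

At 61.493° one degree of longitude covers 111000 × cos 61.493° ≈ 111000 × 0.4773 ≈ 52976.5 m.
N decimal places → at most half a unit in the last place, 0.5 × 10⁻ᴺ° = 52976.5/2 × 10⁻ᴺ m.
Setting 26488.3 × 10⁻ᴺ ≤ 0.059 gives 10ᴺ ≥ 4.49e+05, i.e. N ≥ 5.65.
N = 5 would give 0.265 m (too coarse); N = 6 gives 0.0265 m ≤ 0.059 m.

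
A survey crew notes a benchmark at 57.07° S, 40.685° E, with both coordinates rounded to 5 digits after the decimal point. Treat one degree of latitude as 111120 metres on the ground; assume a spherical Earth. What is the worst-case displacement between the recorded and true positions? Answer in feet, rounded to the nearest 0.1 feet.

2.1 feet

Rounding to 5 decimal places leaves each coordinate within ±5e-06° of the true value.
Latitude error → 5e-06 × 111120 = 0.5556 m along the meridian.
East–west component at 57.07°: 5e-06° × 111120 × cos 57.07° ≈ 5e-06 × 60406.4 ≈ 0.302032 m.
Combining orthogonally: (0.5556² + 0.302032²)^½ ≈ 0.632388 m.
Converting: 0.632388 m × 3.2808 ft/m ≈ 2.0748 ft.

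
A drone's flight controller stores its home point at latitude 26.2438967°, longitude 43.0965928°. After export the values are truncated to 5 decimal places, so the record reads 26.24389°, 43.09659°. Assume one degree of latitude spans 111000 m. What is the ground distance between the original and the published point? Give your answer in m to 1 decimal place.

The latitude changed by +0.0000067° and the longitude by +0.0000028°.
North–south shift: 0.0000067 × 111000 = 0.7437 m.
E–W at 26.2439°: 0.0000028° × 111000 × cos 26.2439° = 0.0000028 × 111000 × 0.8969 ≈ 0.278763 m.
Distance: √(0.7437² + 0.278763²) ≈ 0.794228 m.

0.8 m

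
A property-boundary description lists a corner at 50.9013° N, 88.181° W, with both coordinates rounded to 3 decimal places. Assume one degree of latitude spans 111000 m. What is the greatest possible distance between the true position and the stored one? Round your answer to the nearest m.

Rounding to 3 decimal places leaves each coordinate within ±0.0005° of the true value.
North–south component: 0.0005° × 111000 = 55.5 m.
E–W at 50.9013°: 0.0005° × 111000 × cos 50.9013° = 0.0005 × 111000 × 0.6307 ≈ 35.0015 m.
Worst case both components are at the extreme and orthogonal: √(55.5² + 35.0015²) ≈ 65.6152 m.

66 m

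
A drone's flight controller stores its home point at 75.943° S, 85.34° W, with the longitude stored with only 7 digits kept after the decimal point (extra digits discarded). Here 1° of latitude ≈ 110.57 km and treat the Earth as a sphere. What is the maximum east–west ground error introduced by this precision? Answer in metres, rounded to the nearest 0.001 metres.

Truncating at 7 decimal places can drop up to a full unit in the last place, so the longitude may be off by as much as 1e-07°.
Parallels shrink by cos φ, so at 75.943° a degree of longitude is 110570 × 0.2429 ≈ 26856 m.
So at most 1e-07° × 26856 ≈ 0.0026856 m east–west.

0.003 metres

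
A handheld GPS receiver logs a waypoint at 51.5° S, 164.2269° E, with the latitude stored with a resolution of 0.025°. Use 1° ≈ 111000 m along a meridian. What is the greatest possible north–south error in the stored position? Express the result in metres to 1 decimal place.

With a 0.025° grid the true value lies within half a step, ±0.025°/2 = ±0.0125°, of the stored one.
So the N–S error is at most 0.0125 × 111000 = 1387.5 m.

1387.5 metres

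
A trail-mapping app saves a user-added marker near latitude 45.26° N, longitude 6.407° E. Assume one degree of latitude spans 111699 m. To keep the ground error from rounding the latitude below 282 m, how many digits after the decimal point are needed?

One degree of latitude covers 111699 m.
Rounding to N decimal places gives at most 0.5 × 10⁻ᴺ degrees of error, i.e. 0.5 × 10⁻ᴺ × 111699 m.
Setting 55849.5 × 10⁻ᴺ ≤ 282 gives 10ᴺ ≥ 198, i.e. N ≥ 2.30.
N = 2 would give 558 m (too coarse); N = 3 gives 55.8 m ≤ 282 m.

3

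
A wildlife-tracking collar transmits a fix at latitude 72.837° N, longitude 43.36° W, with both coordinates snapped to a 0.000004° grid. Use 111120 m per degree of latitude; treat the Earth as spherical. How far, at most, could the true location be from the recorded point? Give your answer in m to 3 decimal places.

With a 0.000004° grid the true value lies within half a step, ±0.000004°/2 = ±2e-06°, of the stored one.
North–south component: 2e-06° × 111120 = 0.22224 m.
E–W at 72.837°: 2e-06° × 111120 × cos 72.837° = 2e-06 × 111120 × 0.2951 ≈ 0.065581 m.
The two errors are perpendicular, so the maximum displacement is √(0.22224² + 0.065581²) ≈ 0.231714 m.

0.232 m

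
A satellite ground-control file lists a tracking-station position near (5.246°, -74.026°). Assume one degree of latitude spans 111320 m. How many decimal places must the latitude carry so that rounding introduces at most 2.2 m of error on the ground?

One degree of latitude covers 111320 m.
Rounding to N decimal places gives at most 0.5 × 10⁻ᴺ degrees of error, i.e. 0.5 × 10⁻ᴺ × 111320 m.
Setting 55660 × 10⁻ᴺ ≤ 2.2 gives 10ᴺ ≥ 2.53e+04, i.e. N ≥ 4.40.
So 5 decimal places suffice (0.557 m); 4 would allow up to 5.57 m.

5 decimal places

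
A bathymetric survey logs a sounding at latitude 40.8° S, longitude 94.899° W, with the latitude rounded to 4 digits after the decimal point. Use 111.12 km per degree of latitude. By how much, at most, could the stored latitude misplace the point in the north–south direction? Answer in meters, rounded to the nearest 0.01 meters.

Rounding to 4 decimal places leaves the latitude within ±5e-05° of the true value.
So the N–S error is at most 5e-05 × 111120 = 5.556 m.

5.56 meters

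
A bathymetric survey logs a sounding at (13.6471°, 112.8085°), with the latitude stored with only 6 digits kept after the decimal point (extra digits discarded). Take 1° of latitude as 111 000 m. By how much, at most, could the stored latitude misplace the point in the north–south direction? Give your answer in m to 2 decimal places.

Truncating at 6 decimal places can drop up to a full unit in the last place, so the latitude may be off by as much as 1e-06°.
So the N–S error is at most 1e-06 × 111000 = 0.111 m.

0.11 m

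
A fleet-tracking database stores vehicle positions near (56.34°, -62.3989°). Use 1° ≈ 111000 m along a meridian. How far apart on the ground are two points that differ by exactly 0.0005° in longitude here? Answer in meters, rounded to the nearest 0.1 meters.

30.8 meters

One degree of longitude here spans 111000 × cos 56.34° = 111000 × 0.5543 ≈ 61523.2 m; 0.0005° of that is 30.7616 m.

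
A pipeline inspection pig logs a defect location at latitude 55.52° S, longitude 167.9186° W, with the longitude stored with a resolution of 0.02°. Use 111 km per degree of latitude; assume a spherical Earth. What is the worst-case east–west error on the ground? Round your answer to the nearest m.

628 m

With a 0.02° grid the true value lies within half a step, ±0.02°/2 = ±0.01°, of the stored one.
One degree of longitude at 55.52° is 111000 × cos 55.52° ≈ 111000 × 0.5661 = 62839.2 m.
So at most 0.01° × 62839.2 ≈ 628.392 m east–west.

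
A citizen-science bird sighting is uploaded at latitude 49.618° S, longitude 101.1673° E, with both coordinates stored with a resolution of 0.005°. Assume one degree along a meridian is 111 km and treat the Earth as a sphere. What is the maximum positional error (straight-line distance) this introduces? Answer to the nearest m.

With a 0.005° grid the true value lies within half a step, ±0.005°/2 = ±0.0025°, of the stored one.
North–south component: 0.0025° × 111000 = 277.5 m.
E–W at 49.618°: 0.0025° × 111000 × cos 49.618° = 0.0025 × 111000 × 0.6479 ≈ 179.787 m.
Worst case both components are at the extreme and orthogonal: √(277.5² + 179.787²) ≈ 330.65 m.

331 m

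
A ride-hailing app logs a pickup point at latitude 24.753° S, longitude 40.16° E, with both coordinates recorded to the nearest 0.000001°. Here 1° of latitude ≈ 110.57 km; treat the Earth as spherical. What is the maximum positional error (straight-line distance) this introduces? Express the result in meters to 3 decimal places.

Rounding to 6 decimal places leaves each coordinate within ±5e-07° of the true value.
North–south component: 5e-07° × 110570 = 0.055285 m.
Longitude error → 5e-07 × 110570 × cos 24.753° = 5e-07 × 110570 × 0.9081 ≈ 0.0502055 m.
Combining orthogonally: (0.055285² + 0.0502055²)^½ ≈ 0.0746795 m.

0.075 meters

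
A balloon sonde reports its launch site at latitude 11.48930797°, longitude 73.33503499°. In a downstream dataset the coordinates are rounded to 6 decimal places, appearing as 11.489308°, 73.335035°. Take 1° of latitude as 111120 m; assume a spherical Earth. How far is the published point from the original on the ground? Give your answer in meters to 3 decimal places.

0.004 meters

Δlat = 11.48930797 − 11.489308 = -0.00000003°; Δlon = 73.33503499 − 73.335035 = -0.00000001°.
North–south shift: -0.00000003 × 111120 = -0.0033336 m.
E–W at 11.4893°: -0.00000001° × 111120 × cos 11.4893° = -0.00000001 × 111120 × 0.9800 ≈ -0.00108893 m.
Combined displacement = (0.0033336² + 0.00108893²)^½ ≈ 0.00350695 m.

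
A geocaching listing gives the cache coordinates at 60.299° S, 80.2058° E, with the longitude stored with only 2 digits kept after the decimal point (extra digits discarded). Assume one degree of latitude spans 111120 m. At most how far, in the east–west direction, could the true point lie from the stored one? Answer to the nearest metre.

551 metres

Truncating at 2 decimal places can drop up to a full unit in the last place, so the longitude may be off by as much as 0.01°.
At latitude 60.299° a degree of longitude spans 111120 m × cos 60.299° = 111120 × 0.4955 ≈ 55057.1 m.
Maximum E–W displacement: 0.01 × 55057.1 = 550.571 m.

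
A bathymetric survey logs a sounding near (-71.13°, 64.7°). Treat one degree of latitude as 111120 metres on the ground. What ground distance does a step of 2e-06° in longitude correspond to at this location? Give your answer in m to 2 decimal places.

One degree of longitude here spans 111120 × cos 71.13° = 111120 × 0.3234 ≈ 35938.7 m; 2e-06° of that is 0.0718773 m.

0.07 m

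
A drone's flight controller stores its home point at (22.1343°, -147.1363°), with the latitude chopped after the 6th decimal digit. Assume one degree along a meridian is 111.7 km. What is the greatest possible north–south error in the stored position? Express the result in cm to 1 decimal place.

11.2 cm

Truncating at 6 decimal places can drop up to a full unit in the last place, so the latitude may be off by as much as 1e-06°.
Along the meridian that is 1e-06° × 111700 m/° = 0.1117 m.
That is 0.1117 m = 11.17 cm.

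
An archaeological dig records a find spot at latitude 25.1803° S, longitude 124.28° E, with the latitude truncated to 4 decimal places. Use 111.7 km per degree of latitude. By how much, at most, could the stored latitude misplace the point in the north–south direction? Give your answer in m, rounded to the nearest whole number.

Truncating at 4 decimal places can drop up to a full unit in the last place, so the latitude may be off by as much as 0.0001°.
North–south distance: 0.0001° × 111700 m/° = 11.17 m.

11 m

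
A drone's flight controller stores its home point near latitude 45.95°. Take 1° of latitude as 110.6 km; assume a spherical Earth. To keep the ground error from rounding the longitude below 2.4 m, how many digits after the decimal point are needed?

At 45.95° one degree of longitude covers 110600 × cos 45.95° ≈ 110600 × 0.6953 ≈ 76898.6 m.
With N decimal places the half-ulp bound is 0.5·10⁻ᴺ°, or 0.5·10⁻ᴺ × 76898.6 m on the ground.
Need 0.5 × 76898.6 × 10⁻ᴺ ≤ 2.4 → 10⁻ᴺ ≤ 6.242e-05, so N ≥ 4.20.
At 4 places the error can reach 3.84 m, but 5 places keeps it to 0.384 m.

5 decimal places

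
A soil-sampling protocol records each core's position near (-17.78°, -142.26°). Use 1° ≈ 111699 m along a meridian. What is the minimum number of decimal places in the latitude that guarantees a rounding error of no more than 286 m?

3

One degree of latitude covers 111699 m.
With N decimal places the half-ulp bound is 0.5·10⁻ᴺ°, or 0.5·10⁻ᴺ × 111699 m on the ground.
Need 0.5 × 111699 × 10⁻ᴺ ≤ 286 → 10⁻ᴺ ≤ 5.121e-03, so N ≥ 2.29.
So 3 decimal places suffice (55.8 m); 2 would allow up to 558 m.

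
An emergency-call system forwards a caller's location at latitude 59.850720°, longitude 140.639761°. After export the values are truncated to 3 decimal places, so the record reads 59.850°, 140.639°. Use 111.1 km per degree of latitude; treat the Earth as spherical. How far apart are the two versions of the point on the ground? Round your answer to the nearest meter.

The latitude changed by +0.000720° and the longitude by +0.000761°.
North–south shift: 0.000720 × 111100 = 79.992 m.
E–W at 59.85°: 0.000761° × 111100 × cos 59.85° = 0.000761 × 111100 × 0.5023 ≈ 42.4651 m.
Hypotenuse of the two orthogonal shifts: √(79.992² + 42.4651²) = 90.5649 m.

91 meters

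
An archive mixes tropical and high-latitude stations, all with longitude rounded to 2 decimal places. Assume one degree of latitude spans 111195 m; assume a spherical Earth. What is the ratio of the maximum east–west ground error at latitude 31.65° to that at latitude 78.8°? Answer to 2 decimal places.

4.38

Rounding to 2 decimal places leaves the longitude within ±0.005° of the true value.
At 31.65°: 0.005° × 111195 × cos 31.65° = 0.005 × 111195 × 0.8513 ≈ 473.28 m.
At 78.8°: 0.005° × 111195 × cos 78.8° = 0.005 × 111195 × 0.1942 ≈ 107.99 m.
The ratio reduces to cos 31.65° / cos 78.8° = 0.8513/0.1942 ≈ 4.3827.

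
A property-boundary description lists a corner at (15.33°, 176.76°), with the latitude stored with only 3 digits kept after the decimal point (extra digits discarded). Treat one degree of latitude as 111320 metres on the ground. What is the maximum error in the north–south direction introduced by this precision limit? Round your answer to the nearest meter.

111 meters

Truncating at 3 decimal places can drop up to a full unit in the last place, so the latitude may be off by as much as 0.001°.
Along the meridian that is 0.001° × 111320 m/° = 111.32 m.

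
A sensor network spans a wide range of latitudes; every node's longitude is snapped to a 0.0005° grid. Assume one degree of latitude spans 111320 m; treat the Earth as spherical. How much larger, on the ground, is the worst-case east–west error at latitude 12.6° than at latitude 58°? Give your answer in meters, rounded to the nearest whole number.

12 meters

With a 0.0005° grid the true value lies within half a step, ±0.0005°/2 = ±0.00025°, of the stored one.
At 12.6°: 0.00025° × 111320 × cos 12.6° = 0.00025 × 111320 × 0.9759 ≈ 27.16 m.
Error at 58° = 0.00025° × 111320 × cos 58° ≈ 27.83 × 0.5299 = 14.748 m.
So the lower-latitude error exceeds the higher by 27.16 − 14.748 = 12.412 m.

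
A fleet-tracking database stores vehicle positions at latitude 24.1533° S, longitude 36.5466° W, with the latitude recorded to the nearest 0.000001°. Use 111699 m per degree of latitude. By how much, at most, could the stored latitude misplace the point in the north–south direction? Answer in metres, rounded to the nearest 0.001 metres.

0.056 metres

Rounding to 6 decimal places leaves the latitude within ±5e-07° of the true value.
So the N–S error is at most 5e-07 × 111699 = 0.0558495 m.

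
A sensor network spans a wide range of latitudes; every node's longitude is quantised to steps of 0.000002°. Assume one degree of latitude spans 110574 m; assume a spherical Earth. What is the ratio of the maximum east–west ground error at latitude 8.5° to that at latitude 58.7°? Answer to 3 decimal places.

1.904

With a 0.000002° grid the true value lies within half a step, ±0.000002°/2 = ±1e-06°, of the stored one.
At 8.5°: 1e-06° × 110574 × cos 8.5° = 1e-06 × 110574 × 0.9890 ≈ 0.10936 m.
Error at 58.7° = 1e-06° × 110574 × cos 58.7° ≈ 0.11057 × 0.5195 = 0.057445 m.
The ratio reduces to cos 8.5° / cos 58.7° = 0.9890/0.5195 ≈ 1.9037.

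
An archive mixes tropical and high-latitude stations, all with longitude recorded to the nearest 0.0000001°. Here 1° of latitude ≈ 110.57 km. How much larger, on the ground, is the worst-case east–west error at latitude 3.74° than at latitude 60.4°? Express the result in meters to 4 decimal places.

0.0028 meters

Rounding to 7 decimal places leaves the longitude within ±5e-08° of the true value.
At 3.74°: 5e-08° × 110570 × cos 3.74° = 5e-08 × 110570 × 0.9979 ≈ 0.0055167 m.
Error at 60.4° = 5e-08° × 110570 × cos 60.4° ≈ 0.0055285 × 0.4939 = 0.0027308 m.
So the lower-latitude error exceeds the higher by 0.0055167 − 0.0027308 = 0.002786 m.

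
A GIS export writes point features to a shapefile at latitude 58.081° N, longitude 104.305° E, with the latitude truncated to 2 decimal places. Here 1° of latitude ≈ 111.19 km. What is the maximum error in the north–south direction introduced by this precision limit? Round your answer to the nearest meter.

Truncating at 2 decimal places can drop up to a full unit in the last place, so the latitude may be off by as much as 0.01°.
Along the meridian that is 0.01° × 111190 m/° = 1111.9 m.

1112 meters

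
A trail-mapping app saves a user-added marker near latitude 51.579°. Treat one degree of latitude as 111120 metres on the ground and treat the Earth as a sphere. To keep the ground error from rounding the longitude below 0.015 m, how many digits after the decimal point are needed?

7

At 51.579° one degree of longitude covers 111120 × cos 51.579° ≈ 111120 × 0.6214 ≈ 69053.9 m.
N decimal places → at most half a unit in the last place, 0.5 × 10⁻ᴺ° = 69053.9/2 × 10⁻ᴺ m.
Setting 34526.9 × 10⁻ᴺ ≤ 0.015 gives 10ᴺ ≥ 2.302e+06, i.e. N ≥ 6.36.
So 7 decimal places suffice (0.00345 m); 6 would allow up to 0.0345 m.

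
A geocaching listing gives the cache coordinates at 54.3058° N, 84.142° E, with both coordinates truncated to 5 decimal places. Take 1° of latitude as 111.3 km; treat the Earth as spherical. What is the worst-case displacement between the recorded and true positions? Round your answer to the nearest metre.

1 metres

Truncating at 5 decimal places can drop up to a full unit in the last place, so each coordinate may be off by as much as 1e-05°.
North–south component: 1e-05° × 111300 = 1.113 m.
East–west component at 54.3058°: 1e-05° × 111300 × cos 54.3058° ≈ 1e-05 × 64939 ≈ 0.64939 m.
The two errors are perpendicular, so the maximum displacement is √(1.113² + 0.64939²) ≈ 1.28859 m.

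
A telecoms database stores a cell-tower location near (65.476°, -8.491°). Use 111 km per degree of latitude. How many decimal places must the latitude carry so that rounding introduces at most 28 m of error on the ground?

4

One degree of latitude covers 111000 m.
N decimal places → at most half a unit in the last place, 0.5 × 10⁻ᴺ° = 111000/2 × 10⁻ᴺ m.
Need 0.5 × 111000 × 10⁻ᴺ ≤ 28 → 10⁻ᴺ ≤ 5.045e-04, so N ≥ 3.30.
N = 3 would give 55.5 m (too coarse); N = 4 gives 5.55 m ≤ 28 m.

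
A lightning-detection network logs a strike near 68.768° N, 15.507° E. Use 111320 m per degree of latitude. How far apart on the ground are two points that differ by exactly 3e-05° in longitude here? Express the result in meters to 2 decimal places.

1.21 meters

One degree of longitude here spans 111320 × cos 68.768° = 111320 × 0.3621 ≈ 40314 m; 3e-05° of that is 1.20942 m.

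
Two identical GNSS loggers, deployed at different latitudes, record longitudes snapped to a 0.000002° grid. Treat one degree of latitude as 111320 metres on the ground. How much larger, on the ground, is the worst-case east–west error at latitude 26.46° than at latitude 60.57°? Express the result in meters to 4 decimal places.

0.0450 meters

With a 0.000002° grid the true value lies within half a step, ±0.000002°/2 = ±1e-06°, of the stored one.
At 26.46°: 1e-06° × 111320 × cos 26.46° = 1e-06 × 111320 × 0.8952 ≈ 0.099659 m.
At 60.57°: 1e-06° × 111320 × cos 60.57° = 1e-06 × 111320 × 0.4914 ≈ 0.054698 m.
So the lower-latitude error exceeds the higher by 0.099659 − 0.054698 = 0.044961 m.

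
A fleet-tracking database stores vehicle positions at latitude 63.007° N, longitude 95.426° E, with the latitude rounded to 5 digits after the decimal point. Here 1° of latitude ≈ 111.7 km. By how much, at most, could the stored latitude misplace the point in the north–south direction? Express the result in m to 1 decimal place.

0.6 m

Rounding to 5 decimal places leaves the latitude within ±5e-06° of the true value.
North–south distance: 5e-06° × 111700 m/° = 0.5585 m.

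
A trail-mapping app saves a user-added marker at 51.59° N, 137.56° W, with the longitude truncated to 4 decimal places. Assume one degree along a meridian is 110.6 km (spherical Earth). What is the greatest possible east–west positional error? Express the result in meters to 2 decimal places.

6.87 meters

Truncating at 4 decimal places can drop up to a full unit in the last place, so the longitude may be off by as much as 0.0001°.
Parallels shrink by cos φ, so at 51.59° a degree of longitude is 110600 × 0.6213 ≈ 68714.1 m.
So at most 0.0001° × 68714.1 ≈ 6.87141 m east–west.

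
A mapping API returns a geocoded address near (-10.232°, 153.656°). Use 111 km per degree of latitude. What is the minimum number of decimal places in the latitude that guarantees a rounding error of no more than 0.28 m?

One degree of latitude covers 111000 m.
With N decimal places the half-ulp bound is 0.5·10⁻ᴺ°, or 0.5·10⁻ᴺ × 111000 m on the ground.
Setting 55500 × 10⁻ᴺ ≤ 0.28 gives 10ᴺ ≥ 1.982e+05, i.e. N ≥ 5.30.
N = 5 would give 0.555 m (too coarse); N = 6 gives 0.0555 m ≤ 0.28 m.

6 decimal places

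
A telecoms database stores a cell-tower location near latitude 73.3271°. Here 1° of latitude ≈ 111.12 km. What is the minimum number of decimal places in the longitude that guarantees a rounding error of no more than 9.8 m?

At 73.3271° one degree of longitude covers 111120 × cos 73.3271° ≈ 111120 × 0.2869 ≈ 31881.2 m.
With N decimal places the half-ulp bound is 0.5·10⁻ᴺ°, or 0.5·10⁻ᴺ × 31881.2 m on the ground.
Need 0.5 × 31881.2 × 10⁻ᴺ ≤ 9.8 → 10⁻ᴺ ≤ 6.148e-04, so N ≥ 3.21.
At 3 places the error can reach 15.9 m, but 4 places keeps it to 1.59 m.

4 decimal places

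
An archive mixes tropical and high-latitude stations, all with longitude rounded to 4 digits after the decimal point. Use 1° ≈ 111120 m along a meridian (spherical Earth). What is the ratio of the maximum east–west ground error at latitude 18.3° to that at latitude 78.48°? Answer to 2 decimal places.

Rounding to 4 decimal places leaves the longitude within ±5e-05° of the true value.
Error at 18.3° = 5e-05° × 111120 × cos 18.3° ≈ 5.556 × 0.9494 = 5.275 m.
At 78.48°: 5e-05° × 111120 × cos 78.48° = 5e-05 × 111120 × 0.1997 ≈ 1.1096 m.
Ratio: 5.275 / 1.1096 = cos 18.3° / cos 78.48° ≈ 4.7540.

4.75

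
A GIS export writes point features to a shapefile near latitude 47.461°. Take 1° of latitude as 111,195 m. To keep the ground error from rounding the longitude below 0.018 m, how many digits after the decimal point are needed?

7

At 47.461° one degree of longitude covers 111195 × cos 47.461° ≈ 111195 × 0.6761 ≈ 75178 m.
With N decimal places the half-ulp bound is 0.5·10⁻ᴺ°, or 0.5·10⁻ᴺ × 75178 m on the ground.
Setting 37589 × 10⁻ᴺ ≤ 0.018 gives 10ᴺ ≥ 2.088e+06, i.e. N ≥ 6.32.
At 6 places the error can reach 0.0376 m, but 7 places keeps it to 0.00376 m.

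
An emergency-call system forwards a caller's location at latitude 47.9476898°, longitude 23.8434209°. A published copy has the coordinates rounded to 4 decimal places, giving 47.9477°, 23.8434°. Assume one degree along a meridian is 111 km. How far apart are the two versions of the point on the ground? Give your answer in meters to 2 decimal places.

1.92 meters

The latitude changed by -0.0000102° and the longitude by +0.0000209°.
North–south shift: -0.0000102 × 111000 = -1.1322 m.
East–west at this latitude: 0.0000209° × 111000 × cos 47.9477° ≈ 0.0000209 × 74348.8 = 1.55389 m.
Combined displacement = (1.1322² + 1.55389²)^½ ≈ 1.92261 m.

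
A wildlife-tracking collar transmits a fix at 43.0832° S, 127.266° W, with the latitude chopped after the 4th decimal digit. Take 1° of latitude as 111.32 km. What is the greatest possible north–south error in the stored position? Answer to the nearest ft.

Truncating at 4 decimal places can drop up to a full unit in the last place, so the latitude may be off by as much as 0.0001°.
Along the meridian that is 0.0001° × 111320 m/° = 11.132 m.
Converting: 11.132 m × 3.2808 ft/m ≈ 36.522 ft.

37 ft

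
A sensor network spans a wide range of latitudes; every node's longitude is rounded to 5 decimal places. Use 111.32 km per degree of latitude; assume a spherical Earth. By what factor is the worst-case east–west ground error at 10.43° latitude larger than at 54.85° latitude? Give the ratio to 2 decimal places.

1.71

Rounding to 5 decimal places leaves the longitude within ±5e-06° of the true value.
Error at 10.43° = 5e-06° × 111320 × cos 10.43° ≈ 0.5566 × 0.9835 = 0.5474 m.
At 54.85°: 5e-06° × 111320 × cos 54.85° = 5e-06 × 111320 × 0.5757 ≈ 0.32045 m.
Ratio: 0.5474 / 0.32045 = cos 10.43° / cos 54.85° ≈ 1.7083.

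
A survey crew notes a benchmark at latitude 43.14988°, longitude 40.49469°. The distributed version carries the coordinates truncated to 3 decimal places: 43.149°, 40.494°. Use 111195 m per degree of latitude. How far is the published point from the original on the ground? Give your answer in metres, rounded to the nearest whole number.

113 metres

Δlat = 43.14988 − 43.149 = +0.00088°; Δlon = 40.49469 − 40.494 = +0.00069°.
N–S: 0.00088° × 111195 m/° = 97.8516 m.
East–west at this latitude: 0.00069° × 111195 × cos 43.149° ≈ 0.00069 × 81125.4 = 55.9765 m.
Distance: √(97.8516² + 55.9765²) ≈ 112.731 m.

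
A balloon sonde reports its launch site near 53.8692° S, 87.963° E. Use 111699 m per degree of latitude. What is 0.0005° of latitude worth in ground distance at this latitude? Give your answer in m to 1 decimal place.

0.0005° × 111699 m/° = 55.8495 m.

55.8 m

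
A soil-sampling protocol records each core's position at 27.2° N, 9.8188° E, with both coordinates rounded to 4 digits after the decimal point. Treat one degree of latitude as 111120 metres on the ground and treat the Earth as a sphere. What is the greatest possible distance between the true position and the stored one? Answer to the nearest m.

7 m

Rounding to 4 decimal places leaves each coordinate within ±5e-05° of the true value.
Latitude error → 5e-05 × 111120 = 5.556 m along the meridian.
East–west component at 27.2°: 5e-05° × 111120 × cos 27.2° ≈ 5e-05 × 98831.9 ≈ 4.9416 m.
Combining orthogonally: (5.556² + 4.9416²)^½ ≈ 7.43563 m.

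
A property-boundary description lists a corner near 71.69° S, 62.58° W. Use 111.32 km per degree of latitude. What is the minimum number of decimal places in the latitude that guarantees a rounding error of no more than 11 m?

One degree of latitude covers 111320 m.
With N decimal places the half-ulp bound is 0.5·10⁻ᴺ°, or 0.5·10⁻ᴺ × 111320 m on the ground.
Setting 55660 × 10⁻ᴺ ≤ 11 gives 10ᴺ ≥ 5060, i.e. N ≥ 3.70.
So 4 decimal places suffice (5.57 m); 3 would allow up to 55.7 m.

4 decimal places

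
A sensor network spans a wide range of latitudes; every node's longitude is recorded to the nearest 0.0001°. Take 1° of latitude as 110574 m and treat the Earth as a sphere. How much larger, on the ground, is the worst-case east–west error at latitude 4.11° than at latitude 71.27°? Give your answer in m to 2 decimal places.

Rounding to 4 decimal places leaves the longitude within ±5e-05° of the true value.
Error at 4.11° = 5e-05° × 110574 × cos 4.11° ≈ 5.5287 × 0.9974 = 5.5145 m.
At 71.27°: 5e-05° × 110574 × cos 71.27° = 5e-05 × 110574 × 0.3211 ≈ 1.7753 m.
So the lower-latitude error exceeds the higher by 5.5145 − 1.7753 = 3.7392 m.

3.74 m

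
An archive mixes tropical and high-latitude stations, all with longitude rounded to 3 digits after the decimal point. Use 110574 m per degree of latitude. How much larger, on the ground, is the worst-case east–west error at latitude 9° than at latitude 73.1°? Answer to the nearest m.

Rounding to 3 decimal places leaves the longitude within ±0.0005° of the true value.
At 9°: 0.0005° × 110574 × cos 9° = 0.0005 × 110574 × 0.9877 ≈ 54.606 m.
At 73.1°: 0.0005° × 110574 × cos 73.1° = 0.0005 × 110574 × 0.2907 ≈ 16.072 m.
So the lower-latitude error exceeds the higher by 54.606 − 16.072 = 38.534 m.

39 m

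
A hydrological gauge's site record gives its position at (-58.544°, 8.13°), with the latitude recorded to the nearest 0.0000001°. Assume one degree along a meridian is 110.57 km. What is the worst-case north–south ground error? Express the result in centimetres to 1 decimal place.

Rounding to 7 decimal places leaves the latitude within ±5e-08° of the true value.
North–south distance: 5e-08° × 110570 m/° = 0.0055285 m.
That is 0.0055285 m = 0.55285 cm.

0.6 centimetres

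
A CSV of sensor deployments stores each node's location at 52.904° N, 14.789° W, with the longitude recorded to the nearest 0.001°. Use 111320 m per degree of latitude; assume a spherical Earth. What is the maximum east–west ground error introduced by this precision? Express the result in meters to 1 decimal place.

33.6 meters

Rounding to 3 decimal places leaves the longitude within ±0.0005° of the true value.
One degree of longitude at 52.904° is 111320 × cos 52.904° ≈ 111320 × 0.6032 = 67142.9 m.
East–west error: 0.0005° × 67142.9 m/° ≈ 33.5715 m.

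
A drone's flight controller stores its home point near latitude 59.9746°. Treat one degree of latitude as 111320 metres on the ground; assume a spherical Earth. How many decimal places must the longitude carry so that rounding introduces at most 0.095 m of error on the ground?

At 59.9746° one degree of longitude covers 111320 × cos 59.9746° ≈ 111320 × 0.5004 ≈ 55702.7 m.
N decimal places → at most half a unit in the last place, 0.5 × 10⁻ᴺ° = 55702.7/2 × 10⁻ᴺ m.
Need 0.5 × 55702.7 × 10⁻ᴺ ≤ 0.095 → 10⁻ᴺ ≤ 3.411e-06, so N ≥ 5.47.
So 6 decimal places suffice (0.0279 m); 5 would allow up to 0.279 m.

6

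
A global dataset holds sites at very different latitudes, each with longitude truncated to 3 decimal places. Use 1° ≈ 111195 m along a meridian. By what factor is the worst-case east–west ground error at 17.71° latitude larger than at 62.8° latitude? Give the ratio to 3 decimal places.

2.084

Truncating at 3 decimal places can drop up to a full unit in the last place, so the longitude may be off by as much as 0.001°.
Error at 17.71° = 0.001° × 111195 × cos 17.71° ≈ 111.2 × 0.9526 = 105.93 m.
At 62.8°: 0.001° × 111195 × cos 62.8° = 0.001 × 111195 × 0.4571 ≈ 50.827 m.
Ratio: 105.93 / 50.827 = cos 17.71° / cos 62.8° ≈ 2.0840.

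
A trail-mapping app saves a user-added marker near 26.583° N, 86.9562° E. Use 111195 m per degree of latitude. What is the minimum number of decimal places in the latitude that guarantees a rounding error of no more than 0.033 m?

One degree of latitude covers 111195 m.
N decimal places → at most half a unit in the last place, 0.5 × 10⁻ᴺ° = 111195/2 × 10⁻ᴺ m.
Setting 55597.5 × 10⁻ᴺ ≤ 0.033 gives 10ᴺ ≥ 1.685e+06, i.e. N ≥ 6.23.
At 6 places the error can reach 0.0556 m, but 7 places keeps it to 0.00556 m.

7 decimal places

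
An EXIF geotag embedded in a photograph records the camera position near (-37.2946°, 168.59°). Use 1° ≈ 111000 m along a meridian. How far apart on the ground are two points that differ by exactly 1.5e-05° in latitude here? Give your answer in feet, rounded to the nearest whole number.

Along a meridian 1.5e-05° is 1.5e-05 × 111000 = 1.665 m.
Converting: 1.665 m × 3.2808 ft/m ≈ 5.4626 ft.

5 feet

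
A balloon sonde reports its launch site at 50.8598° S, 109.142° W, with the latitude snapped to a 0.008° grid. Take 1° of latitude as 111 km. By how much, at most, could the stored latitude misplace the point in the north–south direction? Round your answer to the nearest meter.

444 meters

With a 0.008° grid the true value lies within half a step, ±0.008°/2 = ±0.004°, of the stored one.
So the N–S error is at most 0.004 × 111000 = 444 m.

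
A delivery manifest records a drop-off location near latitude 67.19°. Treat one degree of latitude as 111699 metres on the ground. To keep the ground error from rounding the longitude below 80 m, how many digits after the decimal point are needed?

At 67.19° one degree of longitude covers 111699 × cos 67.19° ≈ 111699 × 0.3877 ≈ 43303.1 m.
N decimal places → at most half a unit in the last place, 0.5 × 10⁻ᴺ° = 43303.1/2 × 10⁻ᴺ m.
Setting 21651.5 × 10⁻ᴺ ≤ 80 gives 10ᴺ ≥ 270.6, i.e. N ≥ 2.43.
N = 2 would give 217 m (too coarse); N = 3 gives 21.7 m ≤ 80 m.

3 decimal places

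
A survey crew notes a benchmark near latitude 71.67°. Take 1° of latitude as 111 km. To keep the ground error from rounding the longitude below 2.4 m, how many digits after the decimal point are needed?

At 71.67° one degree of longitude covers 111000 × cos 71.67° ≈ 111000 × 0.3145 ≈ 34908.3 m.
N decimal places → at most half a unit in the last place, 0.5 × 10⁻ᴺ° = 34908.3/2 × 10⁻ᴺ m.
Setting 17454.2 × 10⁻ᴺ ≤ 2.4 gives 10ᴺ ≥ 7273, i.e. N ≥ 3.86.
So 4 decimal places suffice (1.75 m); 3 would allow up to 17.5 m.

4 decimal places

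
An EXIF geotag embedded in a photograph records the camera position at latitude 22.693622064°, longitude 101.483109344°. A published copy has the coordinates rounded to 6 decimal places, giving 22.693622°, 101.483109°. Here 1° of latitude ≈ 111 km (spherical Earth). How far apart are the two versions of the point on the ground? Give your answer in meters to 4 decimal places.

0.0359 meters

Δlat = 22.693622064 − 22.693622 = +0.000000064°; Δlon = 101.483109344 − 101.483109 = +0.000000344°.
North–south shift: 0.000000064 × 111000 = 0.007104 m.
East–west at this latitude: 0.000000344° × 111000 × cos 22.6936° ≈ 0.000000344 × 102406 = 0.0352278 m.
Combined displacement = (0.007104² + 0.0352278²)^½ ≈ 0.035937 m.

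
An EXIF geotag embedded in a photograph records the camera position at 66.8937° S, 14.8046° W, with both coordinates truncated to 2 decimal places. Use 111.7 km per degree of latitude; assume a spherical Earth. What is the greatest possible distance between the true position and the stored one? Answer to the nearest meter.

Truncating at 2 decimal places can drop up to a full unit in the last place, so each coordinate may be off by as much as 0.01°.
Latitude error → 0.01 × 111700 = 1117 m along the meridian.
East–west component at 66.8937°: 0.01° × 111700 × cos 66.8937° ≈ 0.01 × 43835.4 ≈ 438.354 m.
Worst case both components are at the extreme and orthogonal: √(1117² + 438.354²) ≈ 1199.93 m.

1200 meters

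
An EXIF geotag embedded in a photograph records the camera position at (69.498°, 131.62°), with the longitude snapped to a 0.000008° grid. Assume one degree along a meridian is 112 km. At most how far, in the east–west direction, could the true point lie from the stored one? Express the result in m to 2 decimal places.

With a 0.000008° grid the true value lies within half a step, ±0.000008°/2 = ±4e-06°, of the stored one.
Parallels shrink by cos φ, so at 69.498° a degree of longitude is 112000 × 0.3502 ≈ 39226.9 m.
Maximum E–W displacement: 4e-06 × 39226.9 = 0.156908 m.

0.16 m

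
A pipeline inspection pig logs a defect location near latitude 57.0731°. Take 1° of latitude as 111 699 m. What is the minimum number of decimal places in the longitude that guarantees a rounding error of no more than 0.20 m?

At 57.0731° one degree of longitude covers 111699 × cos 57.0731° ≈ 111699 × 0.5436 ≈ 60716.1 m.
Rounding to N decimal places gives at most 0.5 × 10⁻ᴺ degrees of error, i.e. 0.5 × 10⁻ᴺ × 60716.1 m.
Setting 30358 × 10⁻ᴺ ≤ 0.20 gives 10ᴺ ≥ 1.518e+05, i.e. N ≥ 5.18.
So 6 decimal places suffice (0.0304 m); 5 would allow up to 0.304 m.

6 decimal places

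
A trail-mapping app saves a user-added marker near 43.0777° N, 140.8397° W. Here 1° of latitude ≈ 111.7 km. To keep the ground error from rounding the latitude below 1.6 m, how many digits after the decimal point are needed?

One degree of latitude covers 111700 m.
Rounding to N decimal places gives at most 0.5 × 10⁻ᴺ degrees of error, i.e. 0.5 × 10⁻ᴺ × 111700 m.
Setting 55850 × 10⁻ᴺ ≤ 1.6 gives 10ᴺ ≥ 3.491e+04, i.e. N ≥ 4.54.
N = 4 would give 5.58 m (too coarse); N = 5 gives 0.558 m ≤ 1.6 m.

5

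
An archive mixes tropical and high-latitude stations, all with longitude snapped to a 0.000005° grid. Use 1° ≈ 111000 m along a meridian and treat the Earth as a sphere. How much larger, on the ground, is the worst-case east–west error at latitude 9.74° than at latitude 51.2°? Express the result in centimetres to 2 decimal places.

9.96 centimetres

With a 0.000005° grid the true value lies within half a step, ±0.000005°/2 = ±2.5e-06°, of the stored one.
At 9.74°: 2.5e-06° × 111000 × cos 9.74° = 2.5e-06 × 111000 × 0.9856 ≈ 0.2735 m.
Error at 51.2° = 2.5e-06° × 111000 × cos 51.2° ≈ 0.2775 × 0.6266 = 0.17388 m.
So the lower-latitude error exceeds the higher by 0.2735 − 0.17388 = 0.099617 m.
That is 0.0996174 m = 9.9617 cm.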